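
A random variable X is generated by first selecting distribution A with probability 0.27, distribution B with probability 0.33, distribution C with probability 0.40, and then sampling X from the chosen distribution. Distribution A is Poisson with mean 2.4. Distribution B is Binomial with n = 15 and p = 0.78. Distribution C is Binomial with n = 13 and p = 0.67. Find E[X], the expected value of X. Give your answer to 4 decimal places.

Component means — A: 2.4; B: 11.7; C: 8.71.
E[X] = 0.27·2.4 + 0.33·11.7 + 0.4·8.71 = 7.993.

7.9930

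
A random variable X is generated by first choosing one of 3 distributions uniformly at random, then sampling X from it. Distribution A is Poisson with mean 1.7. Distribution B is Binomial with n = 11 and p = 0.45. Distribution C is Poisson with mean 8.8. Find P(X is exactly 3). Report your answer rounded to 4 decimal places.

Conditional on each component, P(X = 3): A: 0.149587; B: 0.125899; C: 0.0171201.
By total probability, P(X = 3) = 0.333333·0.149587 + 0.333333·0.125899 + 0.333333·0.0171201 = 0.0975355.

0.0975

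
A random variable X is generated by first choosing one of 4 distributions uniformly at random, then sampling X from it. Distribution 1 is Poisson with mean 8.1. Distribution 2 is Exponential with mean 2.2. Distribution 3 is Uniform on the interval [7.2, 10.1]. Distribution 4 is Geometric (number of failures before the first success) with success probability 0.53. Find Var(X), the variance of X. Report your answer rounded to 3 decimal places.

15.750

Per component, 1: μ=8.1, E[X²]=73.71; 2: μ=2.2, E[X²]=9.68; 3: μ=8.65, E[X²]=75.5233; 4: μ=0.886792, E[X²]=2.45959.
E[X] = 0.25·8.1 + 0.25·2.2 + 0.25·8.65 + 0.25·0.886792 = 4.9592.
E[X²] = 0.25·73.71 + 0.25·9.68 + 0.25·75.5233 + 0.25·2.45959 = 40.3432.
Var(X) = E[X²] − (E[X])² = 40.3432 − 24.5936 = 15.7496.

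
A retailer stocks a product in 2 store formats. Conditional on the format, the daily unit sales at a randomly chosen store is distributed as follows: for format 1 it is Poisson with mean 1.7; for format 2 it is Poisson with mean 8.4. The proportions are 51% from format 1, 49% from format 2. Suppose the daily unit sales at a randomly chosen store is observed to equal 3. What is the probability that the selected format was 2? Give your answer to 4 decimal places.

Likelihoods P(X=3 | ·): 1: 0.149587; 2: 0.0222133.
Posterior ∝ prior × likelihood. Numerator for 2: 0.49·0.0222133 = 0.0108845.
Normalizing constant: 0.51·0.149587 + 0.49·0.0222133 = 0.0871741.
P(2 | observation) = 0.0108845 / 0.0871741 = 0.12486.

0.1249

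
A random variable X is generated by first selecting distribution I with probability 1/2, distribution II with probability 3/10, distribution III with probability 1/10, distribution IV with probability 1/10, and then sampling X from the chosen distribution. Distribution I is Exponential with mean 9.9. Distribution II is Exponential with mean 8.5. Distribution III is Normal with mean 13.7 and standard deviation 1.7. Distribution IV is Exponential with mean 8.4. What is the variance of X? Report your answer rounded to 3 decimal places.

Per component, I: μ=9.9, E[X²]=196.02; II: μ=8.5, E[X²]=144.5; III: μ=13.7, E[X²]=190.58; IV: μ=8.4, E[X²]=141.12.
E[X] = 0.5·9.9 + 0.3·8.5 + 0.1·13.7 + 0.1·8.4 = 9.71.
E[X²] = 0.5·196.02 + 0.3·144.5 + 0.1·190.58 + 0.1·141.12 = 174.53.
Var(X) = E[X²] − (E[X])² = 174.53 − 94.2841 = 80.2459.

80.246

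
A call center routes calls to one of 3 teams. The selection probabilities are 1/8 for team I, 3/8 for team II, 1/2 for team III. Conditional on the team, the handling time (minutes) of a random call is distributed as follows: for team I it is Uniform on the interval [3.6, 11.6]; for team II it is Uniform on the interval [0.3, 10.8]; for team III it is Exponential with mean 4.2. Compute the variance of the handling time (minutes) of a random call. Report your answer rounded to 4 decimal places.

14.1932

Per component, I: μ=7.6, E[X²]=63.0933; II: μ=5.55, E[X²]=39.99; III: μ=4.2, E[X²]=35.28.
E[X] = 0.125·7.6 + 0.375·5.55 + 0.5·4.2 = 5.13125.
E[X²] = 0.125·63.0933 + 0.375·39.99 + 0.5·35.28 = 40.5229.
Var(X) = E[X²] − (E[X])² = 40.5229 − 26.3297 = 14.1932.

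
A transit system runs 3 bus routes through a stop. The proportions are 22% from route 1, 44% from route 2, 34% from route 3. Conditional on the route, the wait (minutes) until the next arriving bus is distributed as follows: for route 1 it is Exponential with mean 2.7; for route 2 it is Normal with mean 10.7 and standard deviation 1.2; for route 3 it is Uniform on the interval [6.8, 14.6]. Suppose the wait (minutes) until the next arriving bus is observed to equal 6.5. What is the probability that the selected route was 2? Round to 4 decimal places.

0.0418

Likelihoods f(6.5 | ·): 1: 0.0333513; 2: 0.000727236; 3: 0.
Posterior ∝ prior × likelihood. Numerator for 2: 0.44·0.000727236 = 0.000319984.
Normalizing constant: 0.22·0.0333513 + 0.44·0.000727236 + 0.34·0 = 0.00765726.
P(2 | observation) = 0.000319984 / 0.00765726 = 0.0417882.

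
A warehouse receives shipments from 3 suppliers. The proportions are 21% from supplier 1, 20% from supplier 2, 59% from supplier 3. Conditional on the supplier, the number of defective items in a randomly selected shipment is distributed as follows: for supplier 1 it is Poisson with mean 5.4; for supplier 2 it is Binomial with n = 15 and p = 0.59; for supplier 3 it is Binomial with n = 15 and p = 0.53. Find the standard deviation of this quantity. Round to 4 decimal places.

Per component, 1: μ=5.4, E[X²]=34.56; 2: μ=8.85, E[X²]=81.951; 3: μ=7.95, E[X²]=66.939.
E[X] = 0.21·5.4 + 0.2·8.85 + 0.59·7.95 = 7.5945.
E[X²] = 0.21·34.56 + 0.2·81.951 + 0.59·66.939 = 63.1418.
Var(X) = E[X²] − (E[X])² = 63.1418 − 57.6764 = 5.46538.
SD(X) = √5.46538 = 2.33782.

2.3378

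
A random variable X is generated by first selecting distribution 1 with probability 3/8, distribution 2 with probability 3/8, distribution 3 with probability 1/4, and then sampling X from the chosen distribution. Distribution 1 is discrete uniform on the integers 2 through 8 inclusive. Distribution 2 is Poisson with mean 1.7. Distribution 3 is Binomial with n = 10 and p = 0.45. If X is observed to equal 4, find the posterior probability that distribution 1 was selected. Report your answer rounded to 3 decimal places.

0.391

Likelihoods P(X=4 | ·): 1: 0.142857; 2: 0.0635746; 3: 0.238367.
Posterior ∝ prior × likelihood. Numerator for 1: 0.375·0.142857 = 0.0535714.
Normalizing constant: 0.375·0.142857 + 0.375·0.0635746 + 0.25·0.238367 = 0.137004.
P(1 | observation) = 0.0535714 / 0.137004 = 0.391022.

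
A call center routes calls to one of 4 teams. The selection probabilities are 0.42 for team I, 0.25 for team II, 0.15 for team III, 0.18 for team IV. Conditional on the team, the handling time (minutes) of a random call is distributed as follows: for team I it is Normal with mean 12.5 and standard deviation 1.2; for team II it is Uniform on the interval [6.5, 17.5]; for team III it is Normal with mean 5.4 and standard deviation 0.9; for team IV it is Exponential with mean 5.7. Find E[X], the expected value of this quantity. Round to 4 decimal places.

Component means — I: 12.5; II: 12; III: 5.4; IV: 5.7.
E[X] = 0.42·12.5 + 0.25·12 + 0.15·5.4 + 0.18·5.7 = 10.086.

10.0860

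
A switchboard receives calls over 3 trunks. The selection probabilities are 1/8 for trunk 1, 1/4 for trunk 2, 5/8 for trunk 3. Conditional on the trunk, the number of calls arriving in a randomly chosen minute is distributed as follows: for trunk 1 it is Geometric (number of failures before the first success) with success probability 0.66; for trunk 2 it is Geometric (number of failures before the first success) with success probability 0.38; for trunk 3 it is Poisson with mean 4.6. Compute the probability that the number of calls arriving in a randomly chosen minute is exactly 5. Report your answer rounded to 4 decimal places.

Conditional on each trunk, P(X = 5): 1: 0.00299874; 2: 0.034813; 3: 0.172526.
By total probability, P(X = 5) = 0.125·0.00299874 + 0.25·0.034813 + 0.625·0.172526 = 0.116907.

0.1169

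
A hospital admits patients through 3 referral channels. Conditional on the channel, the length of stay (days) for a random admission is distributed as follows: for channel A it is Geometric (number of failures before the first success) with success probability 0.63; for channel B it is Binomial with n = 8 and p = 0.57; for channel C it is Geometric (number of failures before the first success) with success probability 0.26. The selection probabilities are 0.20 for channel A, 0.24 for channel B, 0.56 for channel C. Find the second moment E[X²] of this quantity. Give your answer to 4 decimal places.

For each component E[X²] = Var + (mean)², giving A: 1.27715; B: 22.7544; C: 19.0473.
Overall E[X²] = 0.2·1.27715 + 0.24·22.7544 + 0.56·19.0473 = 16.383.

16.3830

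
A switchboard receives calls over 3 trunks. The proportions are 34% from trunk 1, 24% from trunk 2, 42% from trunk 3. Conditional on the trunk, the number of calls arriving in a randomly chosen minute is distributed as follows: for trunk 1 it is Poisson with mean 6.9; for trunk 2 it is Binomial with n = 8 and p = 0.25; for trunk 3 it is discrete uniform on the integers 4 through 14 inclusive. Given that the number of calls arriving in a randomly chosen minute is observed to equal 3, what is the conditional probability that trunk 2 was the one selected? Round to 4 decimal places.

0.7265

Likelihoods P(X=3 | ·): 1: 0.0551778; 2: 0.207642; 3: 0.
Posterior ∝ prior × likelihood. Numerator for 2: 0.24·0.207642 = 0.049834.
Normalizing constant: 0.34·0.0551778 + 0.24·0.207642 + 0.42·0 = 0.0685944.
P(2 | observation) = 0.049834 / 0.0685944 = 0.726502.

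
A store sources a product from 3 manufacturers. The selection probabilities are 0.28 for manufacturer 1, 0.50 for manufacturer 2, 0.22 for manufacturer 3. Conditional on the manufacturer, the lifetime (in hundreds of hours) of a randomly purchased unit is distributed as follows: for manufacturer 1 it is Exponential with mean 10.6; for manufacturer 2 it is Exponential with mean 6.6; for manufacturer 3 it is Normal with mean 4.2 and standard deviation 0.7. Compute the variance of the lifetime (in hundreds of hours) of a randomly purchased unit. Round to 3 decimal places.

58.745

Per component, 1: μ=10.6, E[X²]=224.72; 2: μ=6.6, E[X²]=87.12; 3: μ=4.2, E[X²]=18.13.
E[X] = 0.28·10.6 + 0.5·6.6 + 0.22·4.2 = 7.192.
E[X²] = 0.28·224.72 + 0.5·87.12 + 0.22·18.13 = 110.47.
Var(X) = E[X²] − (E[X])² = 110.47 − 51.7249 = 58.7453.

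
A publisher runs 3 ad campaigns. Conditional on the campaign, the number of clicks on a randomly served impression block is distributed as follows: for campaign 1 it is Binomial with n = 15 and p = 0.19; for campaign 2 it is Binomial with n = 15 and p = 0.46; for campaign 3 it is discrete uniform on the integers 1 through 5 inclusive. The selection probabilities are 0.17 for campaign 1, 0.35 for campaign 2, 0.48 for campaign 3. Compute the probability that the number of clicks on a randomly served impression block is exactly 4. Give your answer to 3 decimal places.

Conditional on each campaign, P(X = 4): 1: 0.175179; 2: 0.0695817; 3: 0.2.
By total probability, P(X = 4) = 0.17·0.175179 + 0.35·0.0695817 + 0.48·0.2 = 0.150134.

0.150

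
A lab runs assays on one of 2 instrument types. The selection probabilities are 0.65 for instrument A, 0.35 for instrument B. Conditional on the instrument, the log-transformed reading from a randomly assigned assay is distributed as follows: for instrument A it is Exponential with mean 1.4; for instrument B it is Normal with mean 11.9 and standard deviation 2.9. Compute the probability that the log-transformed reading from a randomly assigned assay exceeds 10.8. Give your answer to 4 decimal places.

Conditional on each instrument, P(X > 10.8): A: 0.000446404; B: 0.647771.
By total probability, P(X > 10.8) = 0.65·0.000446404 + 0.35·0.647771 = 0.22701.

0.2270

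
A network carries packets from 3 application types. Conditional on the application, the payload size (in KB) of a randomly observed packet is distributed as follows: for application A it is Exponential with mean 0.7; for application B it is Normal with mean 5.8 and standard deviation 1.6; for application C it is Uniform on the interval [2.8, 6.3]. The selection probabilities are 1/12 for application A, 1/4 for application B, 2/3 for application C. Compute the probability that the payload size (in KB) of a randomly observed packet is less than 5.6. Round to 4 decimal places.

0.7292

Conditional on each application, P(X < 5.6): A: 0.999665; B: 0.450262; C: 0.8.
By total probability, P(X < 5.6) = 0.0833333·0.999665 + 0.25·0.450262 + 0.666667·0.8 = 0.729204.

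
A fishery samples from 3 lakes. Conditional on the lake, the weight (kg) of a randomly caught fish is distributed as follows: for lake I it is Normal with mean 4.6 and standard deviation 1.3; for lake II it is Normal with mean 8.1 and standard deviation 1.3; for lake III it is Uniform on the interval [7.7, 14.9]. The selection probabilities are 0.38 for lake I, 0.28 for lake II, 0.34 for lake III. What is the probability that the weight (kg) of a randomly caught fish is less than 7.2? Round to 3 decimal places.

Conditional on each lake, P(X < 7.2): I: 0.97725; II: 0.244372; III: 0.
By total probability, P(X < 7.2) = 0.38·0.97725 + 0.28·0.244372 + 0.34·0 = 0.439779.

0.440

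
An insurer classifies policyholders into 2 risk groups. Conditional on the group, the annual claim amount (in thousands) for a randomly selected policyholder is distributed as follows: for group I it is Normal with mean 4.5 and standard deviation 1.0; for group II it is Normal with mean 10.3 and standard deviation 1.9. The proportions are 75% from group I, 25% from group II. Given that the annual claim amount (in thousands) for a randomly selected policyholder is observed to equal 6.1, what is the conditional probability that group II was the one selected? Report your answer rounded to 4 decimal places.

Likelihoods f(6.1 | ·): I: 0.110921; II: 0.0182424.
Posterior ∝ prior × likelihood. Numerator for II: 0.25·0.0182424 = 0.0045606.
Normalizing constant: 0.75·0.110921 + 0.25·0.0182424 = 0.0877512.
P(II | observation) = 0.0045606 / 0.0877512 = 0.051972.

0.0520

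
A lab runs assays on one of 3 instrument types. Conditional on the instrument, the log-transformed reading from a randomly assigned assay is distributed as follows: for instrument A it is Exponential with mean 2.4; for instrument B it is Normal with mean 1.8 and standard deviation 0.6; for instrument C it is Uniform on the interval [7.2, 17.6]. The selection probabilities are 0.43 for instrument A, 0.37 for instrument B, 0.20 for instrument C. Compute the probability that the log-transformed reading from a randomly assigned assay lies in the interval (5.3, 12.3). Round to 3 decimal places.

0.143

Conditional on each instrument, P(5.3 < X < 12.3): A: 0.103937; B: 2.71654e-09; C: 0.490385.
By total probability, P(5.3 < X < 12.3) = 0.43·0.103937 + 0.37·2.71654e-09 + 0.2·0.490385 = 0.14277.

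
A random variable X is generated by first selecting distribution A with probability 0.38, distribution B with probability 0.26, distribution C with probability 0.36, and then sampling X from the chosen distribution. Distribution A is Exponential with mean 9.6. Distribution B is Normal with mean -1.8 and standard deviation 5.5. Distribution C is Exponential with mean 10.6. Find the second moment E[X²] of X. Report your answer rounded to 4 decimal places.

For each component E[X²] = Var + (mean)², giving A: 184.32; B: 33.49; C: 224.72.
Overall E[X²] = 0.38·184.32 + 0.26·33.49 + 0.36·224.72 = 159.648.

159.6482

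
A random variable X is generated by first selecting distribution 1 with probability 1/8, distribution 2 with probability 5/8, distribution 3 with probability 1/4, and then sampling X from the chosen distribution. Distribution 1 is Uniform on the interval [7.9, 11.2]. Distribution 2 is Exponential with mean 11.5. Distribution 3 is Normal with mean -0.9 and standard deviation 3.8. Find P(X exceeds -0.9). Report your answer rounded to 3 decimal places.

Conditional on each component, P(X > -0.9): 1: 1; 2: 1; 3: 0.5.
By total probability, P(X > -0.9) = 0.125·1 + 0.625·1 + 0.25·0.5 = 0.875.

0.875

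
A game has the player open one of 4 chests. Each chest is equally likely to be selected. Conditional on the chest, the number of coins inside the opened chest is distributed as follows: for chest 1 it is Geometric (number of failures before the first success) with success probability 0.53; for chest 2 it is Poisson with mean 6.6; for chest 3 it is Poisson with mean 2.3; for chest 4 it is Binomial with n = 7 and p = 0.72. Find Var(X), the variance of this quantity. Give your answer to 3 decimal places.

8.016

Per component, 1: μ=0.886792, E[X²]=2.45959; 2: μ=6.6, E[X²]=50.16; 3: μ=2.3, E[X²]=7.59; 4: μ=5.04, E[X²]=26.8128.
E[X] = 0.25·0.886792 + 0.25·6.6 + 0.25·2.3 + 0.25·5.04 = 3.7067.
E[X²] = 0.25·2.45959 + 0.25·50.16 + 0.25·7.59 + 0.25·26.8128 = 21.7556.
Var(X) = E[X²] − (E[X])² = 21.7556 − 13.7396 = 8.01599.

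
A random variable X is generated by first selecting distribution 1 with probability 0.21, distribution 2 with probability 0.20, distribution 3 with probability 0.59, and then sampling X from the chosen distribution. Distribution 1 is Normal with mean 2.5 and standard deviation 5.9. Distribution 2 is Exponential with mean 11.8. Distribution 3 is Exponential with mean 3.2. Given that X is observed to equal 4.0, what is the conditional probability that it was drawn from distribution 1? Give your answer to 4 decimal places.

Likelihoods f(4.0 | ·): 1: 0.065467; 2: 0.0603809; 3: 0.0895327.
Posterior ∝ prior × likelihood. Numerator for 1: 0.21·0.065467 = 0.0137481.
Normalizing constant: 0.21·0.065467 + 0.2·0.0603809 + 0.59·0.0895327 = 0.0786486.
P(1 | observation) = 0.0137481 / 0.0786486 = 0.174804.

0.1748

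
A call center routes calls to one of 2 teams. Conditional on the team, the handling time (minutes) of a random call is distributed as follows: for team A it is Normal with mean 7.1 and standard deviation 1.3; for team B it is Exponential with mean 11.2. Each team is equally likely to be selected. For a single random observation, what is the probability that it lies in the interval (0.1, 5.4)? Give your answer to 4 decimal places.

Conditional on each team, P(0.1 < X < 5.4): A: 0.0954888; B: 0.373652.
By total probability, P(0.1 < X < 5.4) = 0.5·0.0954888 + 0.5·0.373652 = 0.234571.

0.2346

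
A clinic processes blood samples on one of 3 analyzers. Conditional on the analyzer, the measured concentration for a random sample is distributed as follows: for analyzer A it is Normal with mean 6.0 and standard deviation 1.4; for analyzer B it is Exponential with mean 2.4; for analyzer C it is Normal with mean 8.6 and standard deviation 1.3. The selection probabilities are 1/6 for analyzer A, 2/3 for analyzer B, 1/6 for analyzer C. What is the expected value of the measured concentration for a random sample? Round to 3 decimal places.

4.033

Component means — A: 6; B: 2.4; C: 8.6.
E[X] = 0.166667·6 + 0.666667·2.4 + 0.166667·8.6 = 4.03333.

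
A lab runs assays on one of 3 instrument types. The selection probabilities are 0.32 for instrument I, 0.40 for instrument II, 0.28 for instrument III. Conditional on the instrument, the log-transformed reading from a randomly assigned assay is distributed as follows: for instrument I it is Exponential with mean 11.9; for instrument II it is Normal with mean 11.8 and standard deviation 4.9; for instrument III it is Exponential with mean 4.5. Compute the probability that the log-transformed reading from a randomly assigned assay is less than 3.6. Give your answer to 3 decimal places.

0.257

Conditional on each instrument, P(X < 3.6): I: 0.261047; II: 0.0471175; III: 0.550671.
By total probability, P(X < 3.6) = 0.32·0.261047 + 0.4·0.0471175 + 0.28·0.550671 = 0.25657.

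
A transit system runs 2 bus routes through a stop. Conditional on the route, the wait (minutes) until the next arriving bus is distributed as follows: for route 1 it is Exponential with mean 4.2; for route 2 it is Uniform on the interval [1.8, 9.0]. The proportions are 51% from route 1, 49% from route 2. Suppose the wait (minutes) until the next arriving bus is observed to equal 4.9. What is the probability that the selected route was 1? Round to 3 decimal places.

Likelihoods f(4.9 | ·): 1: 0.0741436; 2: 0.138889.
Posterior ∝ prior × likelihood. Numerator for 1: 0.51·0.0741436 = 0.0378132.
Normalizing constant: 0.51·0.0741436 + 0.49·0.138889 = 0.105869.
P(1 | observation) = 0.0378132 / 0.105869 = 0.357171.

0.357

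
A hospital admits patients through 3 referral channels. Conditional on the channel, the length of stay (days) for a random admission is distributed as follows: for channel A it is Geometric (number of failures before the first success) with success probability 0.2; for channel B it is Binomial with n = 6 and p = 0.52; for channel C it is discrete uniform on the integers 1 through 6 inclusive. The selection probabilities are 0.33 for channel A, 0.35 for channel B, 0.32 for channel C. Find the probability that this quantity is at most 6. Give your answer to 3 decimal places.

0.931

Conditional on each channel, P(X ≤ 6): A: 0.790285; B: 1; C: 1.
By total probability, P(X ≤ 6) = 0.33·0.790285 + 0.35·1 + 0.32·1 = 0.930794.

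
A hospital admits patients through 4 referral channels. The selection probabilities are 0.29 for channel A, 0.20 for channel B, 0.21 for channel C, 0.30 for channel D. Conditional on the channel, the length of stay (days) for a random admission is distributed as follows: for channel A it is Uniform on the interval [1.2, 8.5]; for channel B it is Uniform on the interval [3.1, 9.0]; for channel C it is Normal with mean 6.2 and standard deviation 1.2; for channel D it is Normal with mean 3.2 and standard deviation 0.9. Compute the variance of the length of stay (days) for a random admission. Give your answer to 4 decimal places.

Per component, A: μ=4.85, E[X²]=27.9633; B: μ=6.05, E[X²]=39.5033; C: μ=6.2, E[X²]=39.88; D: μ=3.2, E[X²]=11.05.
E[X] = 0.29·4.85 + 0.2·6.05 + 0.21·6.2 + 0.3·3.2 = 4.8785.
E[X²] = 0.29·27.9633 + 0.2·39.5033 + 0.21·39.88 + 0.3·11.05 = 27.6998.
Var(X) = E[X²] − (E[X])² = 27.6998 − 23.7998 = 3.90007.

3.9001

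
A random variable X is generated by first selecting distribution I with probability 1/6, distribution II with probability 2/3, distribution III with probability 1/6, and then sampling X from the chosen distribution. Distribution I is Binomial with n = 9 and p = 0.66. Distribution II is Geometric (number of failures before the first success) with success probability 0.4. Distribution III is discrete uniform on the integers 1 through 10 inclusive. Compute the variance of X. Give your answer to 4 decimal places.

Per component, I: μ=5.94, E[X²]=37.3032; II: μ=1.5, E[X²]=6; III: μ=5.5, E[X²]=38.5.
E[X] = 0.166667·5.94 + 0.666667·1.5 + 0.166667·5.5 = 2.90667.
E[X²] = 0.166667·37.3032 + 0.666667·6 + 0.166667·38.5 = 16.6339.
Var(X) = E[X²] − (E[X])² = 16.6339 − 8.44871 = 8.18516.

8.1852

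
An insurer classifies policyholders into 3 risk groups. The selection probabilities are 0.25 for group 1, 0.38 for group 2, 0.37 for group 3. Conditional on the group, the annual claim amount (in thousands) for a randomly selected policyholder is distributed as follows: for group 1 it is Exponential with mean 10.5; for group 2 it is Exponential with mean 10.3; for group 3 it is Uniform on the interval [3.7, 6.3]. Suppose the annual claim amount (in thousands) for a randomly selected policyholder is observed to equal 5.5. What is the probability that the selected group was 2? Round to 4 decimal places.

0.1215

Likelihoods f(5.5 | ·): 1: 0.0564057; 2: 0.0569191; 3: 0.384615.
Posterior ∝ prior × likelihood. Numerator for 2: 0.38·0.0569191 = 0.0216293.
Normalizing constant: 0.25·0.0564057 + 0.38·0.0569191 + 0.37·0.384615 = 0.178038.
P(2 | observation) = 0.0216293 / 0.178038 = 0.121486.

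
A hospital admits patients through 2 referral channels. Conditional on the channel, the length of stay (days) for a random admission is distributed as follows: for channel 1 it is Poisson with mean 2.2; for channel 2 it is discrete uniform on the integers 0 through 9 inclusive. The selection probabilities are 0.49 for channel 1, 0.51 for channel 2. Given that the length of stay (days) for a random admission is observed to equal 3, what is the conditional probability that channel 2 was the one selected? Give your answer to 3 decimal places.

Likelihoods P(X=3 | ·): 1: 0.196639; 2: 0.1.
Posterior ∝ prior × likelihood. Numerator for 2: 0.51·0.1 = 0.051.
Normalizing constant: 0.49·0.196639 + 0.51·0.1 = 0.147353.
P(2 | observation) = 0.051 / 0.147353 = 0.346108.

0.346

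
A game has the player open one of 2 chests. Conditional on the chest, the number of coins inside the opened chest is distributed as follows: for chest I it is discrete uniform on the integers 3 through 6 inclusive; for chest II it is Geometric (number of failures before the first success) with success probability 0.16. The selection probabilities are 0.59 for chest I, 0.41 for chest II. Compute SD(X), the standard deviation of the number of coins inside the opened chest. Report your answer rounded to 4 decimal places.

3.7851

Per component, I: μ=4.5, E[X²]=21.5; II: μ=5.25, E[X²]=60.375.
E[X] = 0.59·4.5 + 0.41·5.25 = 4.8075.
E[X²] = 0.59·21.5 + 0.41·60.375 = 37.4387.
Var(X) = E[X²] − (E[X])² = 37.4387 − 23.1121 = 14.3267.
SD(X) = √14.3267 = 3.78506.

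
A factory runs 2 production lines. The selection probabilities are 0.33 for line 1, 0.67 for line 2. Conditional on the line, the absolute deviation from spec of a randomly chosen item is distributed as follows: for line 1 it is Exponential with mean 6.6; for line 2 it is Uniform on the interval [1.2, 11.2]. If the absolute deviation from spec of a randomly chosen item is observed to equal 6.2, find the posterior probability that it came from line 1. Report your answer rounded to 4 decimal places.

0.2258

Likelihoods f(6.2 | ·): 1: 0.0592219; 2: 0.1.
Posterior ∝ prior × likelihood. Numerator for 1: 0.33·0.0592219 = 0.0195432.
Normalizing constant: 0.33·0.0592219 + 0.67·0.1 = 0.0865432.
P(1 | observation) = 0.0195432 / 0.0865432 = 0.22582.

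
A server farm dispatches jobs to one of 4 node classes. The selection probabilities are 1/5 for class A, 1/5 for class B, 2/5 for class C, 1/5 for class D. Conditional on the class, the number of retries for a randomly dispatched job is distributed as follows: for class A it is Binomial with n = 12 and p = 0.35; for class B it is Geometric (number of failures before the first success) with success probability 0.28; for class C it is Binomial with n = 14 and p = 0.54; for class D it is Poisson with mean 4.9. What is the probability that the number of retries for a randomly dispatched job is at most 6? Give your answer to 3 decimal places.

0.632

Conditional on each class, P(X ≤ 6): A: 0.915368; B: 0.899694; C: 0.284049; D: 0.776655.
By total probability, P(X ≤ 6) = 0.2·0.915368 + 0.2·0.899694 + 0.4·0.284049 + 0.2·0.776655 = 0.631963.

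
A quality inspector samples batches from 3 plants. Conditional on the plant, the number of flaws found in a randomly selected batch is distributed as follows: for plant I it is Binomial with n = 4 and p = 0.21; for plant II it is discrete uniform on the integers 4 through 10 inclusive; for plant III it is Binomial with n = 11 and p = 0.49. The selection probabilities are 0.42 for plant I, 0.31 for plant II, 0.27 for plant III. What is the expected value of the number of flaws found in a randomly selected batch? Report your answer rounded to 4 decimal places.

3.9781

Component means — I: 0.84; II: 7; III: 5.39.
E[X] = 0.42·0.84 + 0.31·7 + 0.27·5.39 = 3.9781.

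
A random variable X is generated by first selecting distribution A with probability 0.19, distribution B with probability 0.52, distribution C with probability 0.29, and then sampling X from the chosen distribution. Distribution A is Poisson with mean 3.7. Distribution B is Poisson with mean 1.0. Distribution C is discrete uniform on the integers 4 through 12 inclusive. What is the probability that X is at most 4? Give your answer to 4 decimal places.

0.6809

Conditional on each component, P(X ≤ 4): A: 0.687219; B: 0.99634; C: 0.111111.
By total probability, P(X ≤ 4) = 0.19·0.687219 + 0.52·0.99634 + 0.29·0.111111 = 0.680891.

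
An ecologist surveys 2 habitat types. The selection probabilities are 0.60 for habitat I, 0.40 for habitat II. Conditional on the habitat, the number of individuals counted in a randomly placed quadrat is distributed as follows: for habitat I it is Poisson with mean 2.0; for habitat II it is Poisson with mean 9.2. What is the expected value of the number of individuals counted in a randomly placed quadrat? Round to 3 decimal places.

Component means — I: 2; II: 9.2.
E[X] = 0.6·2 + 0.4·9.2 = 4.88.

4.880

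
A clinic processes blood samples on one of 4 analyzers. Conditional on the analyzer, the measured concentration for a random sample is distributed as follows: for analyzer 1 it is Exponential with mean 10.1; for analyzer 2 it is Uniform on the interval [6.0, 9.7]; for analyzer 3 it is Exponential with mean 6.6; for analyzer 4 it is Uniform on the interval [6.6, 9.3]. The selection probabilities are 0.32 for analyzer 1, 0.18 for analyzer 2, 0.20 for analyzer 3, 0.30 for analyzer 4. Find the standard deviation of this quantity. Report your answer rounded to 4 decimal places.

Per component, 1: μ=10.1, E[X²]=204.02; 2: μ=7.85, E[X²]=62.7633; 3: μ=6.6, E[X²]=87.12; 4: μ=7.95, E[X²]=63.81.
E[X] = 0.32·10.1 + 0.18·7.85 + 0.2·6.6 + 0.3·7.95 = 8.35.
E[X²] = 0.32·204.02 + 0.18·62.7633 + 0.2·87.12 + 0.3·63.81 = 113.151.
Var(X) = E[X²] − (E[X])² = 113.151 − 69.7225 = 43.4283.
SD(X) = √43.4283 = 6.59002.

6.5900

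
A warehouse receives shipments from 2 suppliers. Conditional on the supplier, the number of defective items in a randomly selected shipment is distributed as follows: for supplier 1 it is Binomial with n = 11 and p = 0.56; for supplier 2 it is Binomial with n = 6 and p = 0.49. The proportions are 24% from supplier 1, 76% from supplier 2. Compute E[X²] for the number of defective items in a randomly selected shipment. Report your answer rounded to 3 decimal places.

17.466

For each component E[X²] = Var + (mean)², giving 1: 40.656; 2: 10.143.
Overall E[X²] = 0.24·40.656 + 0.76·10.143 = 17.4661.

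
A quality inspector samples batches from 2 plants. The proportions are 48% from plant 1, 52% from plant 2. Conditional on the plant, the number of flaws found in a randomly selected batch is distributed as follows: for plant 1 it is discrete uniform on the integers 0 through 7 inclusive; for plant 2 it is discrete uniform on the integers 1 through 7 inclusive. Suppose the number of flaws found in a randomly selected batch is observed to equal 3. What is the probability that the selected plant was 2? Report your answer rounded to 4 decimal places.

0.5532

Likelihoods P(X=3 | ·): 1: 0.125; 2: 0.142857.
Posterior ∝ prior × likelihood. Numerator for 2: 0.52·0.142857 = 0.0742857.
Normalizing constant: 0.48·0.125 + 0.52·0.142857 = 0.134286.
P(2 | observation) = 0.0742857 / 0.134286 = 0.553191.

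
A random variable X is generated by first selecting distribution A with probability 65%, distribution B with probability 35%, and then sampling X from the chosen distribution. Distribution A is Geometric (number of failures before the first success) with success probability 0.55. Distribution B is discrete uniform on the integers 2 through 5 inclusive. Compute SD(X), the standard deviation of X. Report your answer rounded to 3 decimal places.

Per component, A: μ=0.818182, E[X²]=2.15702; B: μ=3.5, E[X²]=13.5.
E[X] = 0.65·0.818182 + 0.35·3.5 = 1.75682.
E[X²] = 0.65·2.15702 + 0.35·13.5 = 6.12707.
Var(X) = E[X²] − (E[X])² = 6.12707 − 3.08641 = 3.04066.
SD(X) = √3.04066 = 1.74375.

1.744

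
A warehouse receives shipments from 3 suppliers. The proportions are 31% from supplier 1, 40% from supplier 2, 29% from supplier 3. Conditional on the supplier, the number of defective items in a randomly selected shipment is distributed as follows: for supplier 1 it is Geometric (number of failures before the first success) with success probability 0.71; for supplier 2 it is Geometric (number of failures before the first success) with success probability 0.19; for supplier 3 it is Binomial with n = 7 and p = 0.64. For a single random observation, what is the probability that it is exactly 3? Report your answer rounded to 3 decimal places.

Conditional on each supplier, P(X = 3): 1: 0.0173162; 2: 0.100974; 3: 0.154105.
By total probability, P(X = 3) = 0.31·0.0173162 + 0.4·0.100974 + 0.29·0.154105 = 0.0904481.

0.090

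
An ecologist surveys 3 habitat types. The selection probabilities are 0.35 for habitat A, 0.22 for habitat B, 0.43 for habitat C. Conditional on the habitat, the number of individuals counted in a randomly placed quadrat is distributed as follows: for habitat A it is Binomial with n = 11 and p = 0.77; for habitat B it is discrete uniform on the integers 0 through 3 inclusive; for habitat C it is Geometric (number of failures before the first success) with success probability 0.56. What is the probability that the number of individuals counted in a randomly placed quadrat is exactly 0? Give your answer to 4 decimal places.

Conditional on each habitat, P(X = 0): A: 9.5281e-08; B: 0.25; C: 0.56.
By total probability, P(X = 0) = 0.35·9.5281e-08 + 0.22·0.25 + 0.43·0.56 = 0.2958.

0.2958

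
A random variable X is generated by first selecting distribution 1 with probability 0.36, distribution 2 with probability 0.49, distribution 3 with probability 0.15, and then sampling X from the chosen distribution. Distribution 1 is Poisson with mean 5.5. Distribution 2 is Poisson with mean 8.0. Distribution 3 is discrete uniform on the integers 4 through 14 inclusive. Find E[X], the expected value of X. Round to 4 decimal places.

Component means — 1: 5.5; 2: 8; 3: 9.
E[X] = 0.36·5.5 + 0.49·8 + 0.15·9 = 7.25.

7.2500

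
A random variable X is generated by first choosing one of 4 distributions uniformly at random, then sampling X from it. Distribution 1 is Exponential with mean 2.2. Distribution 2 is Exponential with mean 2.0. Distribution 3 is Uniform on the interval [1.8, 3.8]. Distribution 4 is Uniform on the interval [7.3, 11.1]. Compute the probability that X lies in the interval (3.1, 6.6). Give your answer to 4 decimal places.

Conditional on each component, P(3.1 < X < 6.6): 1: 0.194578; 2: 0.175365; 3: 0.35; 4: 0.
By total probability, P(3.1 < X < 6.6) = 0.25·0.194578 + 0.25·0.175365 + 0.25·0.35 + 0.25·0 = 0.179986.

0.1800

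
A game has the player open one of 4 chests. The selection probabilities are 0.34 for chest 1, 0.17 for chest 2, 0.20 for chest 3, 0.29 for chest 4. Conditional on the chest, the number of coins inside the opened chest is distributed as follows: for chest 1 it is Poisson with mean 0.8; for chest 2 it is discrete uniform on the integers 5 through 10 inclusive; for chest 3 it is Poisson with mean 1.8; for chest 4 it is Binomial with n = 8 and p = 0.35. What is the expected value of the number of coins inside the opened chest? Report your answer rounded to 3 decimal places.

Component means — 1: 0.8; 2: 7.5; 3: 1.8; 4: 2.8.
E[X] = 0.34·0.8 + 0.17·7.5 + 0.2·1.8 + 0.29·2.8 = 2.719.

2.719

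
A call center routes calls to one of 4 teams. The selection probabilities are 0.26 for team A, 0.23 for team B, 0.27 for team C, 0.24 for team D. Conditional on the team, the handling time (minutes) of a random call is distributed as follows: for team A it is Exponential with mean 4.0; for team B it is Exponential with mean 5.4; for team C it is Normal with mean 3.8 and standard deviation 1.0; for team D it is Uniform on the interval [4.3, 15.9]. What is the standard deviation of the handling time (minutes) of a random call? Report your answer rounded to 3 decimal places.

4.497

Per component, A: μ=4, E[X²]=32; B: μ=5.4, E[X²]=58.32; C: μ=3.8, E[X²]=15.44; D: μ=10.1, E[X²]=113.223.
E[X] = 0.26·4 + 0.23·5.4 + 0.27·3.8 + 0.24·10.1 = 5.732.
E[X²] = 0.26·32 + 0.23·58.32 + 0.27·15.44 + 0.24·113.223 = 53.076.
Var(X) = E[X²] − (E[X])² = 53.076 − 32.8558 = 20.2202.
SD(X) = √20.2202 = 4.49669.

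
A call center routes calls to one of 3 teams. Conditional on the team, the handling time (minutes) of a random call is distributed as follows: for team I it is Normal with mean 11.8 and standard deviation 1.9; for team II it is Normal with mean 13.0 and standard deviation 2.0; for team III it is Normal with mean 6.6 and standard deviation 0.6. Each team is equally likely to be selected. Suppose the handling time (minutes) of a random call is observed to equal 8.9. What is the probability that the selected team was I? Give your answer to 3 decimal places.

0.725

Likelihoods f(8.9 | ·): I: 0.0655061; II: 0.024396; III: 0.000428451.
Posterior ∝ prior × likelihood. Numerator for I: 0.333333·0.0655061 = 0.0218354.
Normalizing constant: 0.333333·0.0655061 + 0.333333·0.024396 + 0.333333·0.000428451 = 0.0301102.
P(I | observation) = 0.0218354 / 0.0301102 = 0.725182.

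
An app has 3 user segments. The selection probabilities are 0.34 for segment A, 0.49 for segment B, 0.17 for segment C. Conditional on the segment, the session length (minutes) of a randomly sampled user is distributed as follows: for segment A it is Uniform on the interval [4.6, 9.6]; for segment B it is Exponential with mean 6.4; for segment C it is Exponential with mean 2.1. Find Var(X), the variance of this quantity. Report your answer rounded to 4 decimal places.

24.5953

Per component, A: μ=7.1, E[X²]=52.4933; B: μ=6.4, E[X²]=81.92; C: μ=2.1, E[X²]=8.82.
E[X] = 0.34·7.1 + 0.49·6.4 + 0.17·2.1 = 5.907.
E[X²] = 0.34·52.4933 + 0.49·81.92 + 0.17·8.82 = 59.4879.
Var(X) = E[X²] − (E[X])² = 59.4879 − 34.8926 = 24.5953.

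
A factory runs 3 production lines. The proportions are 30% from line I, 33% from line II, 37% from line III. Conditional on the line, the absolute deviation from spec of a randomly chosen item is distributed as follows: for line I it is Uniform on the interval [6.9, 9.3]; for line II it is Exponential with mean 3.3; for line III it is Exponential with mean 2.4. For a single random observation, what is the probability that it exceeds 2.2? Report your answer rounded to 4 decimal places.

0.6174

Conditional on each line, P(X > 2.2): I: 1; II: 0.513417; III: 0.39985.
By total probability, P(X > 2.2) = 0.3·1 + 0.33·0.513417 + 0.37·0.39985 = 0.617372.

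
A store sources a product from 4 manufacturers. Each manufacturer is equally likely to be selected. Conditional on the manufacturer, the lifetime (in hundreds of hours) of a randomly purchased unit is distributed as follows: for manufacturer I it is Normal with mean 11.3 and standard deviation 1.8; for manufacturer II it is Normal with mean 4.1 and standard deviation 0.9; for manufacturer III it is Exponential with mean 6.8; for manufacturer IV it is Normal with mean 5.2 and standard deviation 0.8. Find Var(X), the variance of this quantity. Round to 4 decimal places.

Per component, I: μ=11.3, E[X²]=130.93; II: μ=4.1, E[X²]=17.62; III: μ=6.8, E[X²]=92.48; IV: μ=5.2, E[X²]=27.68.
E[X] = 0.25·11.3 + 0.25·4.1 + 0.25·6.8 + 0.25·5.2 = 6.85.
E[X²] = 0.25·130.93 + 0.25·17.62 + 0.25·92.48 + 0.25·27.68 = 67.1775.
Var(X) = E[X²] − (E[X])² = 67.1775 − 46.9225 = 20.255.

20.2550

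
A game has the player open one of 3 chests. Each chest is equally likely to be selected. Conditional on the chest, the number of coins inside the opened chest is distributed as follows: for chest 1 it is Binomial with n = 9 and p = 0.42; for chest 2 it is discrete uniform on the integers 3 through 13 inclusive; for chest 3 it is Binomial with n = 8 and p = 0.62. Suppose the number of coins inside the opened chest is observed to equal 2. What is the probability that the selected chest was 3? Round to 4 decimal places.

0.1877

Likelihoods P(X=2 | ·): 1: 0.140216; 2: 0; 3: 0.0324073.
Posterior ∝ prior × likelihood. Numerator for 3: 0.333333·0.0324073 = 0.0108024.
Normalizing constant: 0.333333·0.140216 + 0.333333·0 + 0.333333·0.0324073 = 0.057541.
P(3 | observation) = 0.0108024 / 0.057541 = 0.187734.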